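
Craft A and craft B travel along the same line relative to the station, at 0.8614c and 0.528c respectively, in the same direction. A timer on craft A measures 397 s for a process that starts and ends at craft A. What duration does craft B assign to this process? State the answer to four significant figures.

501.8 s

The velocity of craft A relative to craft B is (0.8614 − 0.528)c / (1 − 0.8614×0.528) = 0.61154c; relative speed 0.61154c.
At |u| = 0.61154c, γ = (1 − 0.373981)^(−1/2) = 1.2639.
Craft A's interval is proper; time dilation gives Δt_B = γΔτ = 1.2639 × 397 s = 501.8 s.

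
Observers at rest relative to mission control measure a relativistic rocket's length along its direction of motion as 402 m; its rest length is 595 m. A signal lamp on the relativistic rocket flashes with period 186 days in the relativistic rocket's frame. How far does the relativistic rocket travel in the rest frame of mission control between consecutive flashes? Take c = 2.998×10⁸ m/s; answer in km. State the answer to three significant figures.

5.26×10^12 km

From L = L₀/γ: γ = 595/402 = 1.4801.
β = √(1 − 1/γ²) = 0.73724. Lab-frame period = γτ = 1.4801×186 days = 275.3 days. Distance = βc × γτ = 0.73724 × 2.998×10⁸ m/s × 23785920 s = 5.2573×10^15 m = 5.26×10^12 km.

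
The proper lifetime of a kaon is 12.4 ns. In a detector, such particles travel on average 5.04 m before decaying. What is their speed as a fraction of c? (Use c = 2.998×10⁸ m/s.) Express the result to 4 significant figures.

d = βγcτ ⇒ βγ = d/(cτ) = 5.040 m / (3.71752 m) = 1.3557.
β = (βγ)/√(1+(βγ)²) = 1.3557/√2.83792 = 0.8048.

0.8048c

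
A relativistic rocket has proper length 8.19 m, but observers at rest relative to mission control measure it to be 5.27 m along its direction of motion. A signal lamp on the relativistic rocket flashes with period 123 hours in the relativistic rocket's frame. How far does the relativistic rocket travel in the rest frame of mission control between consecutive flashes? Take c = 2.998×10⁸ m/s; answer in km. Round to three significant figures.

γ = L₀/L = 8.19/5.27 = 1.55408.
β = √(1 − 1/γ²) = 0.76547. Lab-frame period = γτ = 1.55408×123 hours = 191.15 hours. Distance = βc × γτ = 0.76547 × 2.998×10⁸ m/s × 688140 s = 1.5792×10^14 m = 1.58×10^11 km.

1.58×10^11 km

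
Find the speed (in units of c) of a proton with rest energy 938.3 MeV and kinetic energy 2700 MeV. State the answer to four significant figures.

K = (γ−1)mc², so γ = 1 + 2700/938.3 = 3.8775.
Then v/c = √(1 − γ⁻²) = √(1 − 0.0665114) = √0.9334886 = 0.9662.

0.9662c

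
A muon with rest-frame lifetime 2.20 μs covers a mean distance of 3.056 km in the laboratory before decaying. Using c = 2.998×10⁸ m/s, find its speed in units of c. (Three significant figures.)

0.977c

Lab distance = (lab lifetime)·v = γτ·βc, so βγ = d/(cτ) = 3056/(2.998×10⁸ × 2.200×10^-6) = 4.6334.
With βγ = 4.6334: γ² = 1 + (βγ)² = 22.4684, and β = (βγ)/γ = 4.6334/4.74008 = 0.977.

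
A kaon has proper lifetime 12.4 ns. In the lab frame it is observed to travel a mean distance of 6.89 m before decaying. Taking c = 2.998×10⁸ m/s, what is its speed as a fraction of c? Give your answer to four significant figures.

Lab distance = (lab lifetime)·v = γτ·βc, so βγ = d/(cτ) = 6.890/(2.998×10⁸ × 1.240×10^-8) = 1.8534.
With βγ = 1.8534: γ² = 1 + (βγ)² = 4.43509, and β = (βγ)/γ = 1.8534/2.10597 = 0.8801.

0.8801c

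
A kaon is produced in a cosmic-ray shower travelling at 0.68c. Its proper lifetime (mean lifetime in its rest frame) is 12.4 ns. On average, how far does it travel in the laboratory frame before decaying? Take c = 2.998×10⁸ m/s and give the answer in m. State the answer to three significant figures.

3.45 m

γ = 1/√(1 − β²) = 1/√(1 − 0.4624) = 1/√0.5376 = 1/0.733212 = 1.3639.
Lab-frame lifetime: Δt = γτ = 1.3639 × 12.4 ns = 16.912 ns.
Distance: d = vΔt = 0.68 × 2.998×10⁸ m/s × 1.6912×10^-8 s = 3.45 m.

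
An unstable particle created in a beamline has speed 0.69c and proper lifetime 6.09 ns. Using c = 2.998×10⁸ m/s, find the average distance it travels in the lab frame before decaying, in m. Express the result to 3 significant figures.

Lorentz factor: γ = (1 − 0.4761)^(−1/2) = 1.3816.
Lab-frame lifetime: Δt = γτ = 1.3816 × 6.09 ns = 8.4139 ns.
Distance: d = vΔt = 0.69 × 2.998×10⁸ m/s × 8.4139×10^-9 s = 1.74 m.

1.74 m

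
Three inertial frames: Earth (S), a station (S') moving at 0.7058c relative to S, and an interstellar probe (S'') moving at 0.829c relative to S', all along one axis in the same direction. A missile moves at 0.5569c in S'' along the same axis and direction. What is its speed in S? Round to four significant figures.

Apply u = (u'+v)/(1+u'v) twice. Missile in the station frame: (0.5569+0.829)/(1+0.5569·0.829) = 1.3859/1.4616701 = 0.94816c.
That velocity, transformed to the rest frame of Earth: (0.94816+0.7058)/(1+0.94816·0.7058) = 1.65396/1.669211328 = 0.99086c.

0.9909c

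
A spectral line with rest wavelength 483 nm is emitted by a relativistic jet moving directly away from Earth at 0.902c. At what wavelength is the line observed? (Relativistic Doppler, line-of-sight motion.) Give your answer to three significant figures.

2130 nm

Relativistic Doppler for wavelength: λ_obs = λ_src · √((1+β)/(1−β)).
With β = 0.902: factor = √(1.902/0.098) = 4.4055.
λ_obs = 483 × 4.4055 = 2130 nm.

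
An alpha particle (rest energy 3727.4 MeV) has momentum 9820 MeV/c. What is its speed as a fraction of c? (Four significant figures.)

0.9349c

βγ = pc/(mc²) = 9820/3727.4 = 2.6345.
Since γ² = 1 + (βγ)² = 7.94059, γ = √7.94059 = 2.81791, and β = (βγ)/γ = 2.6345/2.81791 = 0.9349.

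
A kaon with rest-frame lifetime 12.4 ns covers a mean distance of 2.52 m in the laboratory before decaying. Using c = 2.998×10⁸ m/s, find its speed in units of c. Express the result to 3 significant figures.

0.561c

d = βγcτ ⇒ βγ = d/(cτ) = 2.520 m / (3.71752 m) = 0.67787.
β = (βγ)/√(1+(βγ)²) = 0.67787/√1.459508 = 0.561.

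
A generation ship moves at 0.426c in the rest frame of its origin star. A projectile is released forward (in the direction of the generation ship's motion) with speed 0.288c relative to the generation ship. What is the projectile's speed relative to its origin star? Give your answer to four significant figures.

0.6360c

In units of c, u = (u' + v)/(1 + u'v) with u' = 0.288 and v = 0.426.
Numerator: 0.288 + 0.426 = 0.714. Denominator: 1 + (0.288)(0.426) = 1.122688.
u = 0.714/1.122688 = 0.63597, so the speed is 0.6360c.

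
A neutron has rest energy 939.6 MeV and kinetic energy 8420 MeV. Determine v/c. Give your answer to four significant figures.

γ = 1 + K/(mc²) = 1 + 8420/939.6 = 9.9613.
β = √(1 − 1/γ²) = √(1 − 0.0100779) = √0.9899221 = 0.9949.

0.9949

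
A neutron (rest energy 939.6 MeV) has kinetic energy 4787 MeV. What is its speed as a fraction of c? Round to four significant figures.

0.9864c

γ = 1 + K/(mc²) = 1 + 4787/939.6 = 6.0947.
β = √(1 − 1/γ²) = √(1 − 0.0269213) = √0.9730787 = 0.9864.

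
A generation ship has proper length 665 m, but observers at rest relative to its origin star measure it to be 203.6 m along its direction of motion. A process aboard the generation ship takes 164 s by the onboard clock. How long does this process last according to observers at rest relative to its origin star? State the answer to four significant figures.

Length contraction gives γ = L₀/L = 665/203.6 = 3.26621.
The same γ dilates the second interval: 3.26621 × 164 s = 535.7 s.

535.7 s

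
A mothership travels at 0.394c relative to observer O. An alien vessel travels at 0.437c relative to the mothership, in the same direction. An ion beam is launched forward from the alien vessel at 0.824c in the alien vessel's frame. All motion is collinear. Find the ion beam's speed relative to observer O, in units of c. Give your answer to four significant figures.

Apply u = (u'+v)/(1+u'v) twice. Ion beam in the mothership frame: (0.824+0.437)/(1+0.824·0.437) = 1.261/1.360088 = 0.92715c.
That velocity, transformed to the rest frame of observer O: (0.92715+0.394)/(1+0.92715·0.394) = 1.32115/1.3652971 = 0.96766c.

0.9677c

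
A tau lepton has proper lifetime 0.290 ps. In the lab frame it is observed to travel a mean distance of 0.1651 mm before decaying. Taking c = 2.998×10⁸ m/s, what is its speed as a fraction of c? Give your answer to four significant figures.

0.8848c

Let x = d/(cτ) = 1.651×10^-4 m / (2.998×10⁸ m/s × 2.900×10^-13 s) = 1.899. Since d = βγcτ, x = βγ = β/√(1−β²).
Solving: β² = x²/(1+x²) = 3.6062/4.6062 = 0.782901, so β = 0.8848.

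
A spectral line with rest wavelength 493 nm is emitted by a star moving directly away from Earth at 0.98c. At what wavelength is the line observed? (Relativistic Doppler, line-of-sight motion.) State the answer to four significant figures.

4905 nm

Relativistic Doppler for wavelength: λ_obs = λ_src · √((1+β)/(1−β)).
With β = 0.98: factor = √(1.98/0.02) = 9.9499.
λ_obs = 493 × 9.9499 = 4905 nm.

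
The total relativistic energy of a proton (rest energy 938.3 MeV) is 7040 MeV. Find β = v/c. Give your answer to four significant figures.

0.9911

Total energy E = γmc² gives γ = 7040/938.3 = 7.5029.
Hence β = √(1 − 1/γ²) = √(1 − 0.017764) = √0.982236 = 0.9911.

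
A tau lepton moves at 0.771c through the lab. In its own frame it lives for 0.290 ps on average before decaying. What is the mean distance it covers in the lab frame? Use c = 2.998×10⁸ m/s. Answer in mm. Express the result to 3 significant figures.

β² = 0.594441, so γ = 1/√0.405559 = 1.5703.
Lab-frame lifetime: Δt = γτ = 1.5703 × 0.290 ps = 0.45539 ps.
Distance: d = vΔt = 0.771 × 2.998×10⁸ m/s × 4.5539×10^-13 s = 1.05×10^-4 m = 0.105 mm.

0.105 mm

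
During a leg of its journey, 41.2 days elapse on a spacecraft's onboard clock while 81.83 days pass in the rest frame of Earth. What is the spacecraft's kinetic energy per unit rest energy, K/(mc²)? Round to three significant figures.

From Δt = γΔτ: γ = 81.83/41.2 = 1.98617.
Since K = (γ−1)mc², K/(mc²) = 1.98617 − 1 = 0.986.

0.986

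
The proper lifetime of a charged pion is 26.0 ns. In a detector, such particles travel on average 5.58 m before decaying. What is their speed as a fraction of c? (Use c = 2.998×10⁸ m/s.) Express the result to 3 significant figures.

0.582c

Lab distance = (lab lifetime)·v = γτ·βc, so βγ = d/(cτ) = 5.580/(2.998×10⁸ × 2.600×10^-8) = 0.71586.
With βγ = 0.71586: γ² = 1 + (βγ)² = 1.512456, and β = (βγ)/γ = 0.71586/1.22982 = 0.582.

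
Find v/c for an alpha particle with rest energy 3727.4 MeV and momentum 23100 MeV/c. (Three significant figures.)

0.987

βγ = pc/(mc²) = 23100/3727.4 = 6.1973.
Since γ² = 1 + (βγ)² = 39.4065, γ = √39.4065 = 6.27746, and β = (βγ)/γ = 6.1973/6.27746 = 0.987.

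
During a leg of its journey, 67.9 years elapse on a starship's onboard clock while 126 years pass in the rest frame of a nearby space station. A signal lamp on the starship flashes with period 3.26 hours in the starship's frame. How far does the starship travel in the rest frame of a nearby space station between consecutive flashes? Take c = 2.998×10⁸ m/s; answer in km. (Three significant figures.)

5.50×10^9 km

γ = Δt/Δτ = 126/67.9 = 1.85567.
β = √(1 − 1/γ²) = 0.84238. Lab-frame period = γτ = 1.85567×3.26 hours = 6.0495 hours. Distance = βc × γτ = 0.84238 × 2.998×10⁸ m/s × 21778.2 s = 5.5000×10^12 m = 5.50×10^9 km.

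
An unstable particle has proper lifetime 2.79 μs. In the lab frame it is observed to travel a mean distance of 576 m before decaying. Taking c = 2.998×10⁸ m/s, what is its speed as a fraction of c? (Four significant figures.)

0.5672c

Let x = d/(cτ) = 576.0 m / (2.998×10⁸ m/s × 2.790×10^-6 s) = 0.68863. Since d = βγcτ, x = βγ = β/√(1−β²).
Solving: β² = x²/(1+x²) = 0.474211/1.474211 = 0.321671, so β = 0.5672.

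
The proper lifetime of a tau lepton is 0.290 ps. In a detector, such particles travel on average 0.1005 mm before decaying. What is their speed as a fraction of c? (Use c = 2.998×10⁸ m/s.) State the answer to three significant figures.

0.756c

d = βγcτ ⇒ βγ = d/(cτ) = 1.005×10^-4 m / (8.6942×10^-5 m) = 1.1559.
β = (βγ)/√(1+(βγ)²) = 1.1559/√2.3361 = 0.756.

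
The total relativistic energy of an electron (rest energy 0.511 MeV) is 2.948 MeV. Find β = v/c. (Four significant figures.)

0.9849

Total energy E = γmc² gives γ = 2.948/0.511 = 5.7691.
Hence β = √(1 − 1/γ²) = √(1 − 0.0300458) = √0.9699542 = 0.9849.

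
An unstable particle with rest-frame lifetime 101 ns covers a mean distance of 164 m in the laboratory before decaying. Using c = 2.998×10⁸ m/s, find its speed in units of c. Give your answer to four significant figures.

Lab distance = (lab lifetime)·v = γτ·βc, so βγ = d/(cτ) = 164.0/(2.998×10⁸ × 1.010×10^-7) = 5.4162.
With βγ = 5.4162: γ² = 1 + (βγ)² = 30.3352, and β = (βγ)/γ = 5.4162/5.50774 = 0.9834.

0.9834c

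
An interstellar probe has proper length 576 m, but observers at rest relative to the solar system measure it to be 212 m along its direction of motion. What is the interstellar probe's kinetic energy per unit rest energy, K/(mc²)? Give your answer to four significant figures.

1.717

Length contraction gives γ = L₀/L = 576/212 = 2.71698.
Since K = (γ−1)mc², K/(mc²) = 2.71698 − 1 = 1.717.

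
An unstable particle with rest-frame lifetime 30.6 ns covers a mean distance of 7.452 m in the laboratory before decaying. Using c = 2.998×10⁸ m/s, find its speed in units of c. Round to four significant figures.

d = βγcτ ⇒ βγ = d/(cτ) = 7.452 m / (9.17388 m) = 0.81231.
β = (βγ)/√(1+(βγ)²) = 0.81231/√1.659848 = 0.6305.

0.6305c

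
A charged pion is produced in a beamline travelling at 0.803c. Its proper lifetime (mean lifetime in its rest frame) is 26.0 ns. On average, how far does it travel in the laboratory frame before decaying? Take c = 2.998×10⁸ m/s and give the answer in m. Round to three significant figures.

10.5 m

Lorentz factor: γ = (1 − 0.644809)^(−1/2) = 1.6779.
Lab-frame lifetime: Δt = γτ = 1.6779 × 26.0 ns = 43.625 ns.
Distance: d = vΔt = 0.803 × 2.998×10⁸ m/s × 4.3625×10^-8 s = 10.5 m.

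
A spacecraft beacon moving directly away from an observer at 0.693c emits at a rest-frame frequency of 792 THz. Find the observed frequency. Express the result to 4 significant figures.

Relativistic Doppler (source moving away): f_obs = f_src · √((1−β)/(1+β)).
With β = 0.693: factor = √(0.307/1.693) = 0.42583.
f_obs = 792 × 0.42583 = 337.3 THz.

337.3 THz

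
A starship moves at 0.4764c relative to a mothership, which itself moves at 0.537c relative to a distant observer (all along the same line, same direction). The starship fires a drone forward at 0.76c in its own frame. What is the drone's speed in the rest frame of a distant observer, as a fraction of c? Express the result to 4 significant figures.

First combine the drone and starship (S''→S'): u₁ = (0.76 + 0.4764)/(1 + 0.76×0.4764) = 1.2364/1.362064 = 0.90774.
Then combine with the mothership (S'→S): u = (0.90774 + 0.537)/(1 + 0.90774×0.537) = 1.44474/1.48745638 = 0.97128.

0.9713c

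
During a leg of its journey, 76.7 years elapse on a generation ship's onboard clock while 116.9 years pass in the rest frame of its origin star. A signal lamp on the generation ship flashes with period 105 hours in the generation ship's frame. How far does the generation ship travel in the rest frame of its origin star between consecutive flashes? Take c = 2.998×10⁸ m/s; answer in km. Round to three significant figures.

γ = Δt/Δτ = 116.9/76.7 = 1.52412.
β = √(1 − 1/γ²) = 0.75466. Lab-frame period = γτ = 1.52412×105 hours = 160.03 hours. Distance = βc × γτ = 0.75466 × 2.998×10⁸ m/s × 576108 s = 1.3034×10^14 m = 1.30×10^11 km.

1.30×10^11 km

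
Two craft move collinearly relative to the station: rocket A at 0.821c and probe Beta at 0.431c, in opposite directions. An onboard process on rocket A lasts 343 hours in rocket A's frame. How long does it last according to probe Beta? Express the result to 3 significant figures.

901 hours

Speed of rocket A in probe Beta's frame: u = (v_A + v_B)/(1 + v_A v_B/c²) = (0.821 + 0.431)/(1 + 0.821×0.431) = 1.252/1.353851 = 0.92477; |u| = 0.92477c.
At |u| = 0.92477c, γ = (1 − 0.8552)^(−1/2) = 2.6279.
Rocket A's interval is proper; time dilation gives Δt_B = γΔτ = 2.6279 × 343 hours = 901 hours.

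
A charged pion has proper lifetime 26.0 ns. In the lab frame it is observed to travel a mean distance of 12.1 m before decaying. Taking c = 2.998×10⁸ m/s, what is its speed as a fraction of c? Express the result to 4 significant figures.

Let x = d/(cτ) = 12.10 m / (2.998×10⁸ m/s × 2.600×10^-8 s) = 1.5523. Since d = βγcτ, x = βγ = β/√(1−β²).
Solving: β² = x²/(1+x²) = 2.40964/3.40964 = 0.706714, so β = 0.8407.

0.8407c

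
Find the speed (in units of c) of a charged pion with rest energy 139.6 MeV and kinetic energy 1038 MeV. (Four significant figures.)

0.9929c

γ = 1 + K/(mc²) = 1 + 1038/139.6 = 8.4355.
β = √(1 − 1/γ²) = √(1 − 0.0140533) = √0.9859467 = 0.9929.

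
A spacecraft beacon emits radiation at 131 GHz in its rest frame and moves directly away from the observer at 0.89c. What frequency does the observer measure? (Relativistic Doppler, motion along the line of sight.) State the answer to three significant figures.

Relativistic Doppler (source moving away): f_obs = f_src · √((1−β)/(1+β)).
With β = 0.89: factor = √(0.11/1.89) = 0.24125.
f_obs = 131 × 0.24125 = 31.6 GHz.

31.6 GHz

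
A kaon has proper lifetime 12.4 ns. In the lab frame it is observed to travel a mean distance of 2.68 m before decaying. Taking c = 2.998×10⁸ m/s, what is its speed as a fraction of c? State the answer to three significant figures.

0.585c

d = βγcτ ⇒ βγ = d/(cτ) = 2.680 m / (3.71752 m) = 0.72091.
β = (βγ)/√(1+(βγ)²) = 0.72091/√1.519711 = 0.585.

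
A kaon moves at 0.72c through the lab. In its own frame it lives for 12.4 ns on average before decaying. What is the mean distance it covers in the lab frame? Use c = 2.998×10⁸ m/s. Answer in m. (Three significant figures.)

3.86 m

γ = 1/√(1 − β²) = 1/√(1 − 0.5184) = 1/√0.4816 = 1/0.693974 = 1.441.
Lab-frame lifetime: Δt = γτ = 1.441 × 12.4 ns = 17.868 ns.
Distance: d = vΔt = 0.72 × 2.998×10⁸ m/s × 1.7868×10^-8 s = 3.86 m.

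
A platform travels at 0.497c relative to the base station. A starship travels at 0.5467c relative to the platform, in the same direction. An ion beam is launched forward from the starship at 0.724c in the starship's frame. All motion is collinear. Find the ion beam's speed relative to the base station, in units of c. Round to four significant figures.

Apply u = (u'+v)/(1+u'v) twice. Ion beam in the platform frame: (0.724+0.5467)/(1+0.724·0.5467) = 1.2707/1.3958108 = 0.91037c.
That velocity, transformed to the rest frame of the base station: (0.91037+0.497)/(1+0.91037·0.497) = 1.40737/1.45245389 = 0.96896c.

0.9690c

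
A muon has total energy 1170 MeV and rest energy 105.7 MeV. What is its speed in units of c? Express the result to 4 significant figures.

0.9959c

Total energy E = γmc² gives γ = 1170/105.7 = 11.069.
Hence β = √(1 − 1/γ²) = √(1 − 0.00816175) = √0.99183825 = 0.9959.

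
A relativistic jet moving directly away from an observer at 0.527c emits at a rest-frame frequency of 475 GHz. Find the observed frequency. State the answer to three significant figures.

264 GHz

Relativistic Doppler (source moving away): f_obs = f_src · √((1−β)/(1+β)).
With β = 0.527: factor = √(0.473/1.527) = 0.55656.
f_obs = 475 × 0.55656 = 264 GHz.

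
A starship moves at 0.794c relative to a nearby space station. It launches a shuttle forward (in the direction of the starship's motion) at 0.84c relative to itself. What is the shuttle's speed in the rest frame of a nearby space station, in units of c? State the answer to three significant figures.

Relativistic velocity addition: u = (u' + v)/(1 + u'v/c²), with u' = 0.84c and v = 0.794c.
Numerator: 0.84 + 0.794 = 1.634. Denominator: 1 + (0.84)(0.794) = 1.66696.
u = 1.634/1.66696 = 0.98023, so the speed is 0.980c.

0.980c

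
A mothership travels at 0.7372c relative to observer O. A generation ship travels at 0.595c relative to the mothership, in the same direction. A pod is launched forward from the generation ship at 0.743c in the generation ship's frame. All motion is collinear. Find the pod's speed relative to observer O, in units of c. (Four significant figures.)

Compose velocities in two stages. Stage 1 (into S'): u₁ = (0.743+0.595)/(1+0.743×0.595) = 0.92782.
Stage 2 (into S): u = (0.92782+0.7372)/(1+0.92782×0.7372) = 0.98874, so the speed is 0.9887c.

0.9887c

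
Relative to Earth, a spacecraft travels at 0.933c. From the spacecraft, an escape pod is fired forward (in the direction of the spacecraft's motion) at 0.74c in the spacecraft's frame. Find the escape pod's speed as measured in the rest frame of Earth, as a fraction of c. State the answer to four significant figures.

0.9897c

In units of c, u = (u' + v)/(1 + u'v) with u' = 0.74 and v = 0.933.
Numerator: 0.74 + 0.933 = 1.673. Denominator: 1 + (0.74)(0.933) = 1.69042.
u = 1.673/1.69042 = 0.98969, so the speed is 0.9897c.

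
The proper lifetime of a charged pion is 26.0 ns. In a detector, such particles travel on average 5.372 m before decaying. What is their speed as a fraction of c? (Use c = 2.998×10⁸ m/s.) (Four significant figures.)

d = βγcτ ⇒ βγ = d/(cτ) = 5.372 m / (7.7948 m) = 0.68918.
β = (βγ)/√(1+(βγ)²) = 0.68918/√1.474969 = 0.5675.

0.5675c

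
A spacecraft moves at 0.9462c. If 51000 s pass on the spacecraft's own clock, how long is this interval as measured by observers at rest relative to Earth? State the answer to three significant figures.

1.58×10^5 s

β² = 0.89529444, so γ = 1/√0.10470556 = 3.0904.
The onboard clock measures proper time, so the interval in the rest frame of Earth is dilated: Δt = γ·Δτ = 3.0904 × 51000 s = 1.58×10^5 s.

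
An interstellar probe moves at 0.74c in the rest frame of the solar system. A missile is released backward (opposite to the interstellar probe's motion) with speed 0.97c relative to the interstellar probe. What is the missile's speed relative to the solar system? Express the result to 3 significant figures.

0.815c

Relativistic velocity addition: u = (u' + v)/(1 + u'v/c²), with u' = −0.97c and v = 0.74c.
Numerator: −0.97 + 0.74 = −0.23. Denominator: 1 + (−0.97)(0.74) = 0.2822.
u = −0.23/0.2822 = −0.81502, so the speed is 0.815c.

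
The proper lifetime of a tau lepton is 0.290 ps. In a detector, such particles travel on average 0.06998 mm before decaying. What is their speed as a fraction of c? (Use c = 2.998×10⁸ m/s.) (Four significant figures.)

Lab distance = (lab lifetime)·v = γτ·βc, so βγ = d/(cτ) = 6.998×10^-5/(2.998×10⁸ × 2.900×10^-13) = 0.8049.
With βγ = 0.8049: γ² = 1 + (βγ)² = 1.647864, and β = (βγ)/γ = 0.8049/1.28369 = 0.6270.

0.6270c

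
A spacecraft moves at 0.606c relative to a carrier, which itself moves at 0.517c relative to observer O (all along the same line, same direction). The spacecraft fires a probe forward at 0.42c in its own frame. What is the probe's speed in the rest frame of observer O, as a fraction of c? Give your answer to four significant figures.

0.9382c

Apply u = (u'+v)/(1+u'v) twice. Probe in the carrier frame: (0.42+0.606)/(1+0.42·0.606) = 1.026/1.25452 = 0.81784c.
That velocity, transformed to the rest frame of observer O: (0.81784+0.517)/(1+0.81784·0.517) = 1.33484/1.42282328 = 0.93816c.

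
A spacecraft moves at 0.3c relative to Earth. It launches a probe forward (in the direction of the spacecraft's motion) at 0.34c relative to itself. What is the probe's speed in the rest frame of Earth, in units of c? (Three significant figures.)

0.581c

Relativistic velocity addition: u = (u' + v)/(1 + u'v/c²), with u' = 0.34c and v = 0.3c.
Numerator: 0.34 + 0.3 = 0.64. Denominator: 1 + (0.34)(0.3) = 1.102.
u = 0.64/1.102 = 0.58076, so the speed is 0.581c.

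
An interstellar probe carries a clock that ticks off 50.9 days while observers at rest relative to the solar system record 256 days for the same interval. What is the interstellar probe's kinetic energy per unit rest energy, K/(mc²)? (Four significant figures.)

4.029

The time-dilation ratio gives γ = 256/50.9 = 5.02947.
Since K = (γ−1)mc², K/(mc²) = 5.02947 − 1 = 4.029.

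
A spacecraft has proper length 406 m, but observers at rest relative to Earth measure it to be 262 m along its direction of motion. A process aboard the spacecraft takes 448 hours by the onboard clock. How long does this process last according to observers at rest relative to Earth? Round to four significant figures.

694.2 hours

Length contraction gives γ = L₀/L = 406/262 = 1.54962.
The same γ dilates the second interval: 1.54962 × 448 hours = 694.2 hours.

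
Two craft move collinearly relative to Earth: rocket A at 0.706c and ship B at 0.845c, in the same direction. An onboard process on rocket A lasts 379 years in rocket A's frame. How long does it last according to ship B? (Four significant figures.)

The velocity of rocket A relative to ship B is (0.706 − 0.845)c / (1 − 0.706×0.845) = −0.34455c; relative speed 0.34455c.
γ for this relative speed: γ = 1/√(1 − 0.118715) = 1.0652.
The clock on rocket A records proper time, so ship B measures Δt = γΔτ = 1.0652 × 379 = 403.7 years.

403.7 years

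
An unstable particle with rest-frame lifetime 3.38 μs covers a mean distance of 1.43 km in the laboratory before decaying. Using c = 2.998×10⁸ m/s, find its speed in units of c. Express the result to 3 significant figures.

0.816c

d = βγcτ ⇒ βγ = d/(cτ) = 1430 m / (1013.324 m) = 1.4112.
β = (βγ)/√(1+(βγ)²) = 1.4112/√2.99149 = 0.816.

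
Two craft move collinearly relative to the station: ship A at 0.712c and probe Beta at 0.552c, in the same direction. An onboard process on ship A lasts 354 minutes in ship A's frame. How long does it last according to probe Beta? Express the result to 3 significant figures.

Transform ship A's velocity into probe Beta's frame: (0.712 − 0.552)/(1 − 0.712·0.552) = 0.16/0.606976, so the relative speed is 0.2636c.
γ for this relative speed: γ = 1/√(1 − 0.069485) = 1.0367.
Ship A's interval is proper; time dilation gives Δt_B = γΔτ = 1.0367 × 354 minutes = 367 minutes.

367 minutes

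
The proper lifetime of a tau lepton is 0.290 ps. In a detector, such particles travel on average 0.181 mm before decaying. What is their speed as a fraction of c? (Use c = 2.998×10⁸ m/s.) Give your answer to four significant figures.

d = βγcτ ⇒ βγ = d/(cτ) = 1.810×10^-4 m / (8.6942×10^-5 m) = 2.0818.
β = (βγ)/√(1+(βγ)²) = 2.0818/√5.33389 = 0.9014.

0.9014c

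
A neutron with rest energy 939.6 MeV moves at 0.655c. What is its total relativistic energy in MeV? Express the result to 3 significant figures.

1240 MeV

β² = 0.429025, so γ = 1/√0.570975 = 1.3234.
Total energy: E = γmc² = 1.3234 × 939.6 MeV = 1240 MeV.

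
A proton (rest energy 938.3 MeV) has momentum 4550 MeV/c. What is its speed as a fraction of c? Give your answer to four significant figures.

0.9794c

βγ = pc/(mc²) = 4550/938.3 = 4.8492.
Since γ² = 1 + (βγ)² = 24.5147, γ = √24.5147 = 4.95123, and β = (βγ)/γ = 4.8492/4.95123 = 0.9794.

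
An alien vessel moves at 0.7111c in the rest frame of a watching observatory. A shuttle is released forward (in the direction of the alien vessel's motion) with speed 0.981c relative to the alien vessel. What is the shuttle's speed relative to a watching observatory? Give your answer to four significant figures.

0.9968c

In units of c, u = (u' + v)/(1 + u'v) with u' = 0.981 and v = 0.7111.
Numerator: 0.981 + 0.7111 = 1.6921. Denominator: 1 + (0.981)(0.7111) = 1.6975891.
u = 1.6921/1.6975891 = 0.99677, so the speed is 0.9968c.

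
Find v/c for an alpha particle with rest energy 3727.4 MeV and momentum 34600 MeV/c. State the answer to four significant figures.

0.9942

βγ = pc/(mc²) = 34600/3727.4 = 9.2826.
Since γ² = 1 + (βγ)² = 87.1667, γ = √87.1667 = 9.33631, and β = (βγ)/γ = 9.2826/9.33631 = 0.9942.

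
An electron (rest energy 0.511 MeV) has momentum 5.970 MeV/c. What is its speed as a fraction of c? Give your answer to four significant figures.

0.9964c

pc/(mc²) = 5.970/0.511 = 11.683 = βγ = β/√(1−β²).
So β² = x²/(1 + x²) with x = 11.683: x² = 136.492, β² = 136.492/137.492 = 0.992727, β = 0.9964.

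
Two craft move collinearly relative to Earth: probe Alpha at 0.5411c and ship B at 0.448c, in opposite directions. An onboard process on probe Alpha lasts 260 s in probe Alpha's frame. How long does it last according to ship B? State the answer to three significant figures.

430 s

Transform probe Alpha's velocity into ship B's frame: (0.5411 + 0.448)/(1 + 0.5411·0.448) = 0.9891/1.2424128, so the relative speed is 0.79611c.
γ for this relative speed: γ = 1/√(1 − 0.633791) = 1.6525.
The clock on probe Alpha records proper time, so ship B measures Δt = γΔτ = 1.6525 × 260 = 430 s.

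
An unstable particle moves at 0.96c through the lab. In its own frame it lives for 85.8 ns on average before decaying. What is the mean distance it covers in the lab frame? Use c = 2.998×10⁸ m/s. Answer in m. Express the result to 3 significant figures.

88.2 m

γ = 1/√(1 − β²) = 1/√(1 − 0.9216) = 1/√0.0784 = 1/0.28 = 3.5714.
Lab-frame lifetime: Δt = γτ = 3.5714 × 85.8 ns = 306.43 ns.
Distance: d = vΔt = 0.96 × 2.998×10⁸ m/s × 3.0643×10^-7 s = 88.2 m.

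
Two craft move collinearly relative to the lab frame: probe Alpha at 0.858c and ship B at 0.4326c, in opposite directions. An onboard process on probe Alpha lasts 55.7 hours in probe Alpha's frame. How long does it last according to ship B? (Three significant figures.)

165 hours

The velocity of probe Alpha relative to ship B is (0.858 + 0.4326)c / (1 + 0.858×0.4326) = 0.94124c; relative speed 0.94124c.
At |u| = 0.94124c, γ = (1 − 0.885933)^(−1/2) = 2.9609.
Probe Alpha's interval is proper; time dilation gives Δt_B = γΔτ = 2.9609 × 55.7 hours = 165 hours.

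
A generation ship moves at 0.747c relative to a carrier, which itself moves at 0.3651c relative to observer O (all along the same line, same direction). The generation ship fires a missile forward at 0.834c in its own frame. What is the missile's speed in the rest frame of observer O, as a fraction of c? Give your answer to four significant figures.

0.9879c

First combine the missile and generation ship (S''→S'): u₁ = (0.834 + 0.747)/(1 + 0.834×0.747) = 1.581/1.622998 = 0.97412.
Then combine with the carrier (S'→S): u = (0.97412 + 0.3651)/(1 + 0.97412×0.3651) = 1.33922/1.355651212 = 0.98788.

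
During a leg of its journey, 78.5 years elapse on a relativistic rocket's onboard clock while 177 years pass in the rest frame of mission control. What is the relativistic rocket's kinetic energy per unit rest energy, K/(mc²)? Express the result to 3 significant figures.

1.25

From Δt = γΔτ: γ = 177/78.5 = 2.25478.
K/(mc²) = γ − 1 = 2.25478 − 1 = 1.25.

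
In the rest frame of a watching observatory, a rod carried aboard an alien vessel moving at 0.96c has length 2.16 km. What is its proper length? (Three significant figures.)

γ = 1/√(1 − β²) = 1/√(1 − 0.9216) = 1/√0.0784 = 1/0.28 = 3.5714.
Proper length: L₀ = γ·L = 3.5714 × 2.16 = 7.71 km.

7.71 km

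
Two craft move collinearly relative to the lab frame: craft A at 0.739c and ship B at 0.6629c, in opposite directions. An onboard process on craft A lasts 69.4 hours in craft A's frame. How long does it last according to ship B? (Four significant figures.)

Speed of craft A in ship B's frame: u = (v_A + v_B)/(1 + v_A v_B/c²) = (0.739 + 0.6629)/(1 + 0.739×0.6629) = 1.4019/1.4898831 = 0.94095; |u| = 0.94095c.
At |u| = 0.94095c, γ = (1 − 0.885387)^(−1/2) = 2.9538.
Craft A's interval is proper; time dilation gives Δt_B = γΔτ = 2.9538 × 69.4 hours = 205.0 hours.

205.0 hours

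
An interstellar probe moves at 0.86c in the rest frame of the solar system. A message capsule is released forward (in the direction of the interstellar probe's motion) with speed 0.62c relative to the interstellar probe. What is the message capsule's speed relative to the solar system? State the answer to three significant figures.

In units of c, u = (u' + v)/(1 + u'v) with u' = 0.62 and v = 0.86.
Numerator: 0.62 + 0.86 = 1.48. Denominator: 1 + (0.62)(0.86) = 1.5332.
u = 1.48/1.5332 = 0.9653, so the speed is 0.965c.

0.965c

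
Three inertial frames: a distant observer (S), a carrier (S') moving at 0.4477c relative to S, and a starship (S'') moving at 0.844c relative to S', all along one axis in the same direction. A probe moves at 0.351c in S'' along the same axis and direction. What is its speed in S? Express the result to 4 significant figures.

0.9695c

Compose velocities in two stages. Stage 1 (into S'): u₁ = (0.351+0.844)/(1+0.351×0.844) = 0.92189.
Stage 2 (into S): u = (0.92189+0.4477)/(1+0.92189×0.4477) = 0.96946, so the speed is 0.9695c.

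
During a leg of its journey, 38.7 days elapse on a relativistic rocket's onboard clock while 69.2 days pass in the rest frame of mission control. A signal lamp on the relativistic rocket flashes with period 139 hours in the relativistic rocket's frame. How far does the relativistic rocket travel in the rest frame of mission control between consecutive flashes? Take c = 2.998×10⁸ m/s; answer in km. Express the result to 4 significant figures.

From Δt = γΔτ: γ = 69.2/38.7 = 1.78811.
β = √(1 − 1/γ²) = 0.829. Lab-frame period = γτ = 1.78811×139 hours = 248.55 hours. Distance = βc × γτ = 0.829 × 2.998×10⁸ m/s × 894780 s = 2.2238×10^14 m = 2.224×10^11 km.

2.224×10^11 km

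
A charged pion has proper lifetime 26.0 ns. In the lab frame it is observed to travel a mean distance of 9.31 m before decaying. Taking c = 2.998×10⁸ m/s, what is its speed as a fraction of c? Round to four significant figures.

0.7667c

Lab distance = (lab lifetime)·v = γτ·βc, so βγ = d/(cτ) = 9.310/(2.998×10⁸ × 2.600×10^-8) = 1.1944.
With βγ = 1.1944: γ² = 1 + (βγ)² = 2.42659, and β = (βγ)/γ = 1.1944/1.55775 = 0.7667.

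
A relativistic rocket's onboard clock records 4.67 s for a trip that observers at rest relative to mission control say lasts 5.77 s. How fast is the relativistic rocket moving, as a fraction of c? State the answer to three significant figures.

γ = Δt/Δτ = 5.77/4.67 = 1.2355.
β = √(1 − 1/γ²) = √(1 − 0.65511) = √0.34489 = 0.587.

0.587c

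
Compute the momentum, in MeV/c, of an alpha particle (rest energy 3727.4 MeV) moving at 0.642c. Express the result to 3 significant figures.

3120 MeV/c

With β = 0.642, γ = 1/√(1 − 0.642²) = 1/√0.587836 = 1.3043.
Momentum: p = γβ·mc = 1.3043 × 0.642 × 3727.4 MeV/c = 3120 MeV/c.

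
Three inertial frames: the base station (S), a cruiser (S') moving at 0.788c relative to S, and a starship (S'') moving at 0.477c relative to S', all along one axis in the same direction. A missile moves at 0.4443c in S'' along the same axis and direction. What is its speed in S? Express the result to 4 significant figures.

First combine the missile and starship (S''→S'): u₁ = (0.4443 + 0.477)/(1 + 0.4443×0.477) = 0.9213/1.2119311 = 0.76019.
Then combine with the cruiser (S'→S): u = (0.76019 + 0.788)/(1 + 0.76019×0.788) = 1.54819/1.59902972 = 0.96821.

0.9682c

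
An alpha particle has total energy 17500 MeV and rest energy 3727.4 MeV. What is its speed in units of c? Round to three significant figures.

Total energy E = γmc² gives γ = 17500/3727.4 = 4.695.
Hence β = √(1 − 1/γ²) = √(1 − 0.0453658) = √0.9546342 = 0.977.

0.977c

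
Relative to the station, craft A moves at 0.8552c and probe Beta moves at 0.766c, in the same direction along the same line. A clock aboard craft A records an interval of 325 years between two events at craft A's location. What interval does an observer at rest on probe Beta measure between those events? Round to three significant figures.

Transform craft A's velocity into probe Beta's frame: (0.8552 − 0.766)/(1 − 0.8552·0.766) = 0.0892/0.3449168, so the relative speed is 0.25861c.
At |u| = 0.25861c, γ = (1 − 0.0668791)^(−1/2) = 1.0352.
The clock on craft A records proper time, so probe Beta measures Δt = γΔτ = 1.0352 × 325 = 336 years.

336 years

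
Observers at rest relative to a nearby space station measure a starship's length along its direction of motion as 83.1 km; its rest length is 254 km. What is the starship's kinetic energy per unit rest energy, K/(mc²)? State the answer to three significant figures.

2.06

γ = L₀/L = 254/83.1 = 3.05656.
Since K = (γ−1)mc², K/(mc²) = 3.05656 − 1 = 2.06.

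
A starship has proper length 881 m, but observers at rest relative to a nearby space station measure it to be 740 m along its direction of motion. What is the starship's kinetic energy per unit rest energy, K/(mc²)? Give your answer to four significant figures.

From L = L₀/γ: γ = 881/740 = 1.19054.
Since K = (γ−1)mc², K/(mc²) = 1.19054 − 1 = 0.1905.

0.1905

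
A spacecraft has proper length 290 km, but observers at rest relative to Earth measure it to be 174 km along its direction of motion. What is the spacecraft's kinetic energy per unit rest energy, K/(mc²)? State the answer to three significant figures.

0.667

γ = L₀/L = 290/174 = 1.66667.
K/(mc²) = γ − 1 = 1.66667 − 1 = 0.667.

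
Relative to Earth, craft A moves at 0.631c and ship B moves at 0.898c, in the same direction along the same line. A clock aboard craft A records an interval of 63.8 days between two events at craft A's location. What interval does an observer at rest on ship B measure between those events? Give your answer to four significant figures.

Speed of craft A in ship B's frame: u = (v_A − v_B)/(1 − v_A v_B/c²) = (0.631 − 0.898)/(1 − 0.631×0.898) = −0.267/0.433362 = −0.61611; |u| = 0.61611c.
At |u| = 0.61611c, γ = (1 − 0.379592)^(−1/2) = 1.2696.
The clock on craft A records proper time, so ship B measures Δt = γΔτ = 1.2696 × 63.8 = 81.00 days.

81.00 days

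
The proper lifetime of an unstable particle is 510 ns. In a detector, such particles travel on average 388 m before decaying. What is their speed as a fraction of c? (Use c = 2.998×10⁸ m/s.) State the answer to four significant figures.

0.9304c

Let x = d/(cτ) = 388.0 m / (2.998×10⁸ m/s × 5.100×10^-7 s) = 2.5376. Since d = βγcτ, x = βγ = β/√(1−β²).
Solving: β² = x²/(1+x²) = 6.43941/7.43941 = 0.865581, so β = 0.9304.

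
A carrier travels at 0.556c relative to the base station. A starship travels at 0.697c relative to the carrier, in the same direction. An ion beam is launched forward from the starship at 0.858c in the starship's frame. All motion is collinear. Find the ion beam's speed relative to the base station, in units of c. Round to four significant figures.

0.9922c

First combine the ion beam and starship (S''→S'): u₁ = (0.858 + 0.697)/(1 + 0.858×0.697) = 1.555/1.598026 = 0.97308.
Then combine with the carrier (S'→S): u = (0.97308 + 0.556)/(1 + 0.97308×0.556) = 1.52908/1.54103248 = 0.99224.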